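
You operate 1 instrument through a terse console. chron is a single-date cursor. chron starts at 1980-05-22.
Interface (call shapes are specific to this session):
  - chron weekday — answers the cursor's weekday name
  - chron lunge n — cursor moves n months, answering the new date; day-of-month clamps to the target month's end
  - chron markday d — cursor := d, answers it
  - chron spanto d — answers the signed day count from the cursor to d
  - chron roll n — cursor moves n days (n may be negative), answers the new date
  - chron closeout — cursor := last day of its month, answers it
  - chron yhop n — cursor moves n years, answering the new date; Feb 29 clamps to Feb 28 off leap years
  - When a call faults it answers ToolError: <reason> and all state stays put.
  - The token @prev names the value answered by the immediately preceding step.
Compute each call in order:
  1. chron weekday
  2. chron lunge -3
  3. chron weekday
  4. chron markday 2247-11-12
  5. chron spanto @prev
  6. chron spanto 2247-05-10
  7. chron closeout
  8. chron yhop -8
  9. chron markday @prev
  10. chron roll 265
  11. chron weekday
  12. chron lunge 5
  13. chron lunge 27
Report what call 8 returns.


Then chron weekday(), which returns Thursday.
I use chron lunge using n: -3, giving 1980-02-22.
I invoke chron weekday(), which returns Friday.
I invoke chron markday using d: 2247-11-12, giving 2247-11-12.
Invoking chron spanto using d: @prev, and get 0.
Then chron spanto using d: 2247-05-10, yielding -186.
I try chron closeout(): 2247-11-30.
I try chron yhop using n: -8, and get 2239-11-30.
Calling chron markday using d: @prev: 2239-11-30.
I run chron roll using n: 265, yielding 2240-08-21.
Calling chron weekday(), → Friday.
Invoking chron lunge using n: 5, → 2241-01-21.
I run chron lunge using n: 27, yielding 2243-04-21.

Answer: 2239-11-30


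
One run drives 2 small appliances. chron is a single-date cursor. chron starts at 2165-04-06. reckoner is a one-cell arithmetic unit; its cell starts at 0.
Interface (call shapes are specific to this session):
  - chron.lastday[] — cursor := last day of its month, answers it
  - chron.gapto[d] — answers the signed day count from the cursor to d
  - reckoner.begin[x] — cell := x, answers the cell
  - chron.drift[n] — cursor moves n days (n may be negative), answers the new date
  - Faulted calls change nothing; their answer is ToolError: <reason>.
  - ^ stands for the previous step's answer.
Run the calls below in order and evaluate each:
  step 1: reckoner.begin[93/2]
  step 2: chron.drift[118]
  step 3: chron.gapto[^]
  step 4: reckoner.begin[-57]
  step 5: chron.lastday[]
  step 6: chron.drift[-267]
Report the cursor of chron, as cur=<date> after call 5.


I run reckoner.begin passing x→93/2, → 93/2.
I try chron.drift passing n→118, which returns 2165-08-02.
Next I call chron.gapto passing d→^: 0.
I try reckoner.begin passing x→-57, which returns -57.
Next I call chron.lastday, — result: 2165-08-31.
Invoking chron.drift passing n→-267, → 2164-12-07.

Answer: cur=2165-08-31


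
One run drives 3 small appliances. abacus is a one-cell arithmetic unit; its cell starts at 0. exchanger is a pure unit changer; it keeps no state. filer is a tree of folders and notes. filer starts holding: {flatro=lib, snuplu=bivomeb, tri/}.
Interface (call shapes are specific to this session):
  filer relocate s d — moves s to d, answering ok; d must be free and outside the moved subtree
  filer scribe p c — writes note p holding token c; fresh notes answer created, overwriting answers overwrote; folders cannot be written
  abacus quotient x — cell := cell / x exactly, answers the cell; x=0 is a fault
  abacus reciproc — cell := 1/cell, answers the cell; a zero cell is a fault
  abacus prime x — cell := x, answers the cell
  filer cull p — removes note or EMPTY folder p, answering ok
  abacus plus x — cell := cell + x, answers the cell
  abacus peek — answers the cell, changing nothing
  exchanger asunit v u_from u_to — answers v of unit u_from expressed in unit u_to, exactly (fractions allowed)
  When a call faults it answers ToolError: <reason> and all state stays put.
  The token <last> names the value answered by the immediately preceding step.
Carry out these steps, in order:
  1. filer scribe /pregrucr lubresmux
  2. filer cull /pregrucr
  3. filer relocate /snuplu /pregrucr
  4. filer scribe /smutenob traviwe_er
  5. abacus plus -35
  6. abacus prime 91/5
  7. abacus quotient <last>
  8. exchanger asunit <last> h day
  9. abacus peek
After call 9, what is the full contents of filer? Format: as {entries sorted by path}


;; 1. filer scribe(p=/pregrucr, c=lubresmux) ~> created
;; 2. filer cull(p=/pregrucr) ~> ok
;; 3. filer relocate(s=/snuplu, d=/pregrucr) ~> ok
;; 4. filer scribe(p=/smutenob, c=traviwe_er) ~> created
;; 5. abacus plus(x=-35) ~> -35
;; 6. abacus prime(x=91/5) ~> 91/5
;; 7. abacus quotient(x=<last>) ~> 1
;; 8. exchanger asunit(v=<last>, u_from=h, u_to=day) ~> 1/24
;; 9. abacus peek() ~> 1

Answer: {flatro=lib, pregrucr=bivomeb, smutenob=traviwe_er, tri/}


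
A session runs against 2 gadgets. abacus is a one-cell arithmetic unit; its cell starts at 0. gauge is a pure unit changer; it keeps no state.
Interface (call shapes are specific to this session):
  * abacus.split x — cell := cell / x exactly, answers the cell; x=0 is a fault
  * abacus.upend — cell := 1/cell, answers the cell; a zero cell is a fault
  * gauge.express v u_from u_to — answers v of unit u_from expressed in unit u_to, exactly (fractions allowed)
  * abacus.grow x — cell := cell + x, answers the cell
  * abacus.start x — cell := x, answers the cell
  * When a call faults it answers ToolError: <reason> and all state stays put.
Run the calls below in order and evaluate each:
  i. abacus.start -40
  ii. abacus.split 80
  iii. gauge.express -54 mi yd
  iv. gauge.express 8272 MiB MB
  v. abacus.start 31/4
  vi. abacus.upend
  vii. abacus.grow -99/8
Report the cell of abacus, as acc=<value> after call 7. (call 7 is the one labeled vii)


I call abacus.start using x→-40, giving -40.
Calling abacus.split using x→80, and observe -1/2.
Then gauge.express using v→-54, u_from→mi, u_to→yd, and see -95040.
I try gauge.express using v→8272, u_from→MiB, u_to→MB, which returns 135528448/15625.
Then abacus.start using x→31/4, and observe 31/4.
Then abacus.upend(), giving 4/31.
Calling abacus.grow using x→-99/8, and observe -3037/248.

Answer: acc=-3037/248


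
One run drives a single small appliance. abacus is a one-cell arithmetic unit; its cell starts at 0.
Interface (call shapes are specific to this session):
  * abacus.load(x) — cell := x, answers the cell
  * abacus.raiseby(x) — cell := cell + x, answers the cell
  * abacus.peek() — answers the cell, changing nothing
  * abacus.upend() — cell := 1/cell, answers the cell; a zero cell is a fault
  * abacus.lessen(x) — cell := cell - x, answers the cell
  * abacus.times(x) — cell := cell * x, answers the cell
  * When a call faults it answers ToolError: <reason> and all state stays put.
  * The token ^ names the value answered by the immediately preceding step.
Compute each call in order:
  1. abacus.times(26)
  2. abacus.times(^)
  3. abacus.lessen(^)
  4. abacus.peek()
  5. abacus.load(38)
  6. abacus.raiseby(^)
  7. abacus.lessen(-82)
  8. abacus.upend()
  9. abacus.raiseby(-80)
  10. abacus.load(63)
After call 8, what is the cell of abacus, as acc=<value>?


[in] times x: 26
:: 0
[in] times x: ^
:: 0
[in] lessen x: ^
:: 0
[in] peek
:: 0
[in] load x: 38
:: 38
[in] raiseby x: ^
:: 76
[in] lessen x: -82
:: 158
[in] upend
:: 1/158
[in] raiseby x: -80
:: -12639/158
[in] load x: 63
:: 63

Answer: acc=1/158


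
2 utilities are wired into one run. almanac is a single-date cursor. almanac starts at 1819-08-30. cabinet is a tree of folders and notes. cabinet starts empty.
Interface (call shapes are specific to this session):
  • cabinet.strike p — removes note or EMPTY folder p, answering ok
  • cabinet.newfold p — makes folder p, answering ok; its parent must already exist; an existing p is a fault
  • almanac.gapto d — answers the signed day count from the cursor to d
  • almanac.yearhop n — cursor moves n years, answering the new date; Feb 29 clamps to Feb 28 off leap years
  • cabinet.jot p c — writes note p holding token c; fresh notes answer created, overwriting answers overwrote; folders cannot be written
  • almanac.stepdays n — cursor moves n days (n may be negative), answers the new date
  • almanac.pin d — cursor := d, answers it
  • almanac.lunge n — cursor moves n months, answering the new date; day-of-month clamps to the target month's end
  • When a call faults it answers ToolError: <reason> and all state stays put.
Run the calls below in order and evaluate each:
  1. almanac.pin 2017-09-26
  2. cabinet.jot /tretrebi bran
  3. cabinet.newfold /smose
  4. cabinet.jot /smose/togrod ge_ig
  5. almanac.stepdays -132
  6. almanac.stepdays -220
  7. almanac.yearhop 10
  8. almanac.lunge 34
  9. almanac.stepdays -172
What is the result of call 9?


Answer: 2029-02-18

Derivation:
~$ pin d=2017-09-26
= 2017-09-26
~$ jot p=/tretrebi c=bran
= created
~$ newfold p=/smose
= ok
~$ jot p=/smose/togrod c=ge_ig
= created
~$ stepdays n=-132
= 2017-05-17
~$ stepdays n=-220
= 2016-10-09
~$ yearhop n=10
= 2026-10-09
~$ lunge n=34
= 2029-08-09
~$ stepdays n=-172
= 2029-02-18


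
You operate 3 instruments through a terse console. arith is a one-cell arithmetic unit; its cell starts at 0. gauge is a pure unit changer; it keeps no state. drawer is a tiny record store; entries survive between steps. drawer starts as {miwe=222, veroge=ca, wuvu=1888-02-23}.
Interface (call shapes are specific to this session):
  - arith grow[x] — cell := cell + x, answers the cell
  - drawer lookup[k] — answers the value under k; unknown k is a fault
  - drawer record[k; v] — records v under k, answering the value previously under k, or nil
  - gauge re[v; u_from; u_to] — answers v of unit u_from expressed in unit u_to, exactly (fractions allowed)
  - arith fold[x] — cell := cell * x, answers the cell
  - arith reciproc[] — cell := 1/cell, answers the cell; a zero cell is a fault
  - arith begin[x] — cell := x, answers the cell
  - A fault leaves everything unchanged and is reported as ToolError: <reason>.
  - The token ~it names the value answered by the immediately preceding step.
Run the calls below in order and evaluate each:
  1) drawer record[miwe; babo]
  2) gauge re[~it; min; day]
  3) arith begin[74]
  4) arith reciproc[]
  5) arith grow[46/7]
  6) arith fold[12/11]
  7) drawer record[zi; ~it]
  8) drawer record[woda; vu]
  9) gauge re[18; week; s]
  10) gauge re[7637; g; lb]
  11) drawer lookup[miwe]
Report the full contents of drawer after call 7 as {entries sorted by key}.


# 1. drawer record(k='miwe', v='babo') -> 222
# 2. gauge re(v='~it', u_from='min', u_to='day') -> 37/240
# 3. arith begin(x='74') -> 74
# 4. arith reciproc() -> 1/74
# 5. arith grow(x='46/7') -> 3411/518
# 6. arith fold(x='12/11') -> 20466/2849
# 7. drawer record(k='zi', v='~it') -> nil
# 8. drawer record(k='woda', v='vu') -> nil
# 9. gauge re(v='18', u_from='week', u_to='s') -> 10886400
# 10. gauge re(v='7637', u_from='g', u_to='lb') -> 109100000/6479891
# 11. drawer lookup(k='miwe') -> babo

Answer: {miwe=babo, veroge=ca, wuvu=1888-02-23, zi=20466/2849}


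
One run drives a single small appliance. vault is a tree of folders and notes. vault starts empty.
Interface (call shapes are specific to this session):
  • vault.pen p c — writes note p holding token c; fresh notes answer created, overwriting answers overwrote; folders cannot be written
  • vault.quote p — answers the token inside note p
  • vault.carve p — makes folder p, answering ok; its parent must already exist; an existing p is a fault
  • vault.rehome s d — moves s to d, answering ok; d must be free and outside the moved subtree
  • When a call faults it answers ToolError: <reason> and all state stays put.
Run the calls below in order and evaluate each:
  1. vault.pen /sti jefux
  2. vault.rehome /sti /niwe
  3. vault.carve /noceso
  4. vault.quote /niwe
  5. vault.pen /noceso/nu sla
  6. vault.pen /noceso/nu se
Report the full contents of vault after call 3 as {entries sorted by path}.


Then vault.pen passing p=/sti, c=jefux, which returns created.
Then vault.rehome passing s=/sti, d=/niwe, and see ok.
Invoking vault.carve passing p=/noceso, — result: ok.
I call vault.quote passing p=/niwe, giving jefux.
Then vault.pen passing p=/noceso/nu, c=sla, giving created.
Then vault.pen passing p=/noceso/nu, c=se, and get overwrote.

Answer: {niwe=jefux, noceso/}


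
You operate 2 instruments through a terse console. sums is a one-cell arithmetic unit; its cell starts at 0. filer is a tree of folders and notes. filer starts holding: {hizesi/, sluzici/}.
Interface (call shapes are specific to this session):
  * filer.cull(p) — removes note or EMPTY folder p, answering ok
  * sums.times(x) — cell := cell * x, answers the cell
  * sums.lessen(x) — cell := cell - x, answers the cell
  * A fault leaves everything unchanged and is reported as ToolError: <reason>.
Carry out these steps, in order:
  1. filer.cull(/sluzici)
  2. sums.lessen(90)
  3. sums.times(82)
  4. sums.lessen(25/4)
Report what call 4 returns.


Answer: -29545/4

Derivation:
[in] cull /sluzici
= ok
[in] lessen 90
= -90
[in] times 82
= -7380
[in] lessen 25/4
= -29545/4


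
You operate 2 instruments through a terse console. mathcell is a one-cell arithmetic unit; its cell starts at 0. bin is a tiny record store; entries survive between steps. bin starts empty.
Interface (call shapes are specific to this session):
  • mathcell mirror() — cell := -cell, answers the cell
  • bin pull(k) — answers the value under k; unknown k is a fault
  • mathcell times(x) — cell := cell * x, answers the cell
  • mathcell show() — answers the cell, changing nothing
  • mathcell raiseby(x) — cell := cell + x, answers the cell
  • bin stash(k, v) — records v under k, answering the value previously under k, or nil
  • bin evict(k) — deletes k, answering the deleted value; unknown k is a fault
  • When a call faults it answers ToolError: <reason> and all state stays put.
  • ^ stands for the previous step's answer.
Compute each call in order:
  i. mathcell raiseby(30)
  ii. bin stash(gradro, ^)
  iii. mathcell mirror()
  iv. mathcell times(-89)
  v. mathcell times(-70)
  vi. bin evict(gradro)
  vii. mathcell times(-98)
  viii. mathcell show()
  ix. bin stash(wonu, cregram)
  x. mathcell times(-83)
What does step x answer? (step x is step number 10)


Step: mathcell raiseby[30]
Result: 30
Step: bin stash[gradro; ^]
Result: nil
Step: mathcell mirror[]
Result: -30
Step: mathcell times[-89]
Result: 2670
Step: mathcell times[-70]
Result: -186900
Step: bin evict[gradro]
Result: 30
Step: mathcell times[-98]
Result: 18316200
Step: mathcell show[]
Result: 18316200
Step: bin stash[wonu; cregram]
Result: nil
Step: mathcell times[-83]
Result: -1520244600

Answer: -1520244600


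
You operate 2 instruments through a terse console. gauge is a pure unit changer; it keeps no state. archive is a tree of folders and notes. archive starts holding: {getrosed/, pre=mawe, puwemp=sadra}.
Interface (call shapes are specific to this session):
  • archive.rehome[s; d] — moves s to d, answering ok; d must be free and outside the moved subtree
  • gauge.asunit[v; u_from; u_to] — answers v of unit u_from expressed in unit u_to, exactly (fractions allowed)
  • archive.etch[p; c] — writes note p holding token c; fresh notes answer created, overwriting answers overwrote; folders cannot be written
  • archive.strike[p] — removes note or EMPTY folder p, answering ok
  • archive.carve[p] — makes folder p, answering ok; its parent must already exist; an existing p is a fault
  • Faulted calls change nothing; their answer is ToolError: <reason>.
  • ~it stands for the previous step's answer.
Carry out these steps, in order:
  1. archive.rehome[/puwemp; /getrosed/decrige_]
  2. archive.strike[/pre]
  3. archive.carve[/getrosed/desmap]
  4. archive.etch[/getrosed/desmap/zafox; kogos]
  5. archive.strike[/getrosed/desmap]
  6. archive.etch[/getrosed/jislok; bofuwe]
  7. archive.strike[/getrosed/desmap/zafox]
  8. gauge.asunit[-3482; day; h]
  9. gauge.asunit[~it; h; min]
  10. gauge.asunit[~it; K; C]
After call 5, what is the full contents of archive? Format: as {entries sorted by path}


Answer: {getrosed/, getrosed/decrige_=sadra, getrosed/desmap/, getrosed/desmap/zafox=kogos}

Derivation:
>>> rehome s: /puwemp d: /getrosed/decrige_
:: ok
>>> strike p: /pre
:: ok
>>> carve p: /getrosed/desmap
:: ok
>>> etch p: /getrosed/desmap/zafox c: kogos
:: created
>>> strike p: /getrosed/desmap
:: ToolError: not empty
>>> etch p: /getrosed/jislok c: bofuwe
:: created
>>> strike p: /getrosed/desmap/zafox
:: ok
>>> asunit v: -3482 u_from: day u_to: h
:: -83568
>>> asunit v: ~it u_from: h u_to: min
:: -5014080
>>> asunit v: ~it u_from: K u_to: C
:: -100287063/20


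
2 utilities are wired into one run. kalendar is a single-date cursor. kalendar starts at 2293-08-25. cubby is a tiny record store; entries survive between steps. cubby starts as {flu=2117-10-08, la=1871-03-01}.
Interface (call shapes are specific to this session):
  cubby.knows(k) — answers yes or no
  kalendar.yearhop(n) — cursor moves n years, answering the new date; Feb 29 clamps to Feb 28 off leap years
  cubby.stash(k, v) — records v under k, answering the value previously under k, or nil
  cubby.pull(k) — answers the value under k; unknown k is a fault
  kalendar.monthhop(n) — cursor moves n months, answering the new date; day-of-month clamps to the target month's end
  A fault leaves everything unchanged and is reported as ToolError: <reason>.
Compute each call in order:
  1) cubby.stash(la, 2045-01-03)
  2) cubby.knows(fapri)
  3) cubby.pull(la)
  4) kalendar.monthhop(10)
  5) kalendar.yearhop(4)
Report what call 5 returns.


Answer: 2298-06-25

Derivation:
! stash(k→la, v→2045-01-03) : 1871-03-01
! knows(k→fapri) : no
! pull(k→la) : 2045-01-03
! monthhop(n→10) : 2294-06-25
! yearhop(n→4) : 2298-06-25


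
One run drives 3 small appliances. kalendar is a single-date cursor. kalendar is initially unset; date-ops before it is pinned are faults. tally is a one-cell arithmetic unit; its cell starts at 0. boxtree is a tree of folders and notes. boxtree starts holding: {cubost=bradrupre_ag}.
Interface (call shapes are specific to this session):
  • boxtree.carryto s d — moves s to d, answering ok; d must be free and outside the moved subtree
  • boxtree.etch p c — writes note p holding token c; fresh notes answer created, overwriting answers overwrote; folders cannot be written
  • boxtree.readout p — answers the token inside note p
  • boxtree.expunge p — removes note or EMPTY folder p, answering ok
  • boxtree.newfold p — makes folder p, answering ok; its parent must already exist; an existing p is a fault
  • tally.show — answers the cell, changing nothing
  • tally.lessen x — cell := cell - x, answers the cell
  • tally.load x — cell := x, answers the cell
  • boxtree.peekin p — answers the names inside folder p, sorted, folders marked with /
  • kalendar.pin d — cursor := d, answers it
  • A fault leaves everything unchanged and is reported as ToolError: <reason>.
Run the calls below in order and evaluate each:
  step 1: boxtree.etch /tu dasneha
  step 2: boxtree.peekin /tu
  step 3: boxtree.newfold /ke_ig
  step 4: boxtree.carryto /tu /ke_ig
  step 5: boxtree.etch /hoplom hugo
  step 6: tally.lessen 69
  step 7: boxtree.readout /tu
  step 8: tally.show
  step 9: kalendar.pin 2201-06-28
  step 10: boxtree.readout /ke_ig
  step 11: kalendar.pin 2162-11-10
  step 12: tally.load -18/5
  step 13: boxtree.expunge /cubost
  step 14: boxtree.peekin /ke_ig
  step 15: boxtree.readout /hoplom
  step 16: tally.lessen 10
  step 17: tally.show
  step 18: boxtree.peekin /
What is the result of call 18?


→ boxtree.etch(p→/tu, c→dasneha)
← created
→ boxtree.peekin(p→/tu)
← ToolError: not a directory
→ boxtree.newfold(p→/ke_ig)
← ok
→ boxtree.carryto(s→/tu, d→/ke_ig)
← ToolError: exists
→ boxtree.etch(p→/hoplom, c→hugo)
← created
→ tally.lessen(x→69)
← -69
→ boxtree.readout(p→/tu)
← dasneha
→ tally.show()
← -69
→ kalendar.pin(d→2201-06-28)
← 2201-06-28
→ boxtree.readout(p→/ke_ig)
← ToolError: is a directory
→ kalendar.pin(d→2162-11-10)
← 2162-11-10
→ tally.load(x→-18/5)
← -18/5
→ boxtree.expunge(p→/cubost)
← ok
→ boxtree.peekin(p→/ke_ig)
← []
→ boxtree.readout(p→/hoplom)
← hugo
→ tally.lessen(x→10)
← -68/5
→ tally.show()
← -68/5
→ boxtree.peekin(p→/)
← [hoplom, ke_ig/, tu]

Answer: [hoplom, ke_ig/, tu]


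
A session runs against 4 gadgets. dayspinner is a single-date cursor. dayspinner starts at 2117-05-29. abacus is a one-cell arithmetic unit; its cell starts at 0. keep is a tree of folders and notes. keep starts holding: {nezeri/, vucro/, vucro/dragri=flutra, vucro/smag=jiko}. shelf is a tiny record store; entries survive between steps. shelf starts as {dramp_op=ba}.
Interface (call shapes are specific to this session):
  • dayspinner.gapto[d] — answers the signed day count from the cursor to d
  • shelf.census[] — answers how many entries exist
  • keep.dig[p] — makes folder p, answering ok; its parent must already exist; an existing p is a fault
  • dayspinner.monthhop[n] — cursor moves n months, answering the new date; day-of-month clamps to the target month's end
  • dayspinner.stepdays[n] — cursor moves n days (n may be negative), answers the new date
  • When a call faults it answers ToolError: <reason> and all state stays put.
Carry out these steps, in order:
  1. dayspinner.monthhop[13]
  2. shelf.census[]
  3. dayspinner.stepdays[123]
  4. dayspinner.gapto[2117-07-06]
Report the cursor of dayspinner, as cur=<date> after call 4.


Act: monthhop[n='13']
Obs: 2118-06-29
Act: census[]
Obs: 1
Act: stepdays[n='123']
Obs: 2118-10-30
Act: gapto[d='2117-07-06']
Obs: -481

Answer: cur=2118-10-30


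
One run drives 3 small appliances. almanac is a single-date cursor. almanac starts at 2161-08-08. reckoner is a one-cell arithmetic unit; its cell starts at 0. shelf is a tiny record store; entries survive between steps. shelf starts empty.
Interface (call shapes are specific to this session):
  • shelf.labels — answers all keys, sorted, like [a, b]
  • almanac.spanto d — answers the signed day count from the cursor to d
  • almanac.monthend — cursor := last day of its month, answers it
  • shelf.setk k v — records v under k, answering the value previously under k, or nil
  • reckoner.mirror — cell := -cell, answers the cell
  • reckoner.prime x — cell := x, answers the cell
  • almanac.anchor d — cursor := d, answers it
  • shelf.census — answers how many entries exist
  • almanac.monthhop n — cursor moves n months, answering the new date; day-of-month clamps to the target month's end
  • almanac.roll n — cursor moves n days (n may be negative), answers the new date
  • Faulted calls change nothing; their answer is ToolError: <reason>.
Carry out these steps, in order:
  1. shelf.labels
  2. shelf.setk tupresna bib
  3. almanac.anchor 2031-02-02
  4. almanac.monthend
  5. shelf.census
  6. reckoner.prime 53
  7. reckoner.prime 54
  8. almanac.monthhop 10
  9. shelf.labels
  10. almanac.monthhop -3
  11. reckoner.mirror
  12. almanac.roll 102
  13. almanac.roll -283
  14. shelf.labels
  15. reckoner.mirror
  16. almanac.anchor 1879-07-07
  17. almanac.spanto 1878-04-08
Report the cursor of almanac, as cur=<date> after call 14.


>> shelf.labels()
<< []
>> shelf.setk(k='tupresna', v='bib')
<< nil
>> almanac.anchor(d='2031-02-02')
<< 2031-02-02
>> almanac.monthend()
<< 2031-02-28
>> shelf.census()
<< 1
>> reckoner.prime(x='53')
<< 53
>> reckoner.prime(x='54')
<< 54
>> almanac.monthhop(n='10')
<< 2031-12-28
>> shelf.labels()
<< [tupresna]
>> almanac.monthhop(n='-3')
<< 2031-09-28
>> reckoner.mirror()
<< -54
>> almanac.roll(n='102')
<< 2032-01-08
>> almanac.roll(n='-283')
<< 2031-03-31
>> shelf.labels()
<< [tupresna]
>> reckoner.mirror()
<< 54
>> almanac.anchor(d='1879-07-07')
<< 1879-07-07
>> almanac.spanto(d='1878-04-08')
<< -455

Answer: cur=2031-03-31


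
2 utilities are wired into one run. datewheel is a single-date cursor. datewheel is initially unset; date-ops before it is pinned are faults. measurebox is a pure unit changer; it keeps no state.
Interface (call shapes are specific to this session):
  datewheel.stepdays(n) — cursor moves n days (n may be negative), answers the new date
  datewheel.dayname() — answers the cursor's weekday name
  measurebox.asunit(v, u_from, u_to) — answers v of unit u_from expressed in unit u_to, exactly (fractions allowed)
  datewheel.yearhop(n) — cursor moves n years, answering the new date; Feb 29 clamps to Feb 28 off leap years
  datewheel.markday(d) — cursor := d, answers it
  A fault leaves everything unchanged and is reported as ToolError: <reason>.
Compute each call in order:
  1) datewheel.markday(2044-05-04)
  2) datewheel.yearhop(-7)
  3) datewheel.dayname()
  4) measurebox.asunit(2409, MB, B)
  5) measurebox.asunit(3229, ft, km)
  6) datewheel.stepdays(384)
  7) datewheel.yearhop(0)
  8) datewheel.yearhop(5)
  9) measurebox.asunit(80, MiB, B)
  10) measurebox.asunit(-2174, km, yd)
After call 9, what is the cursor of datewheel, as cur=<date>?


Answer: cur=2043-05-23

Derivation:
Step: markday[d=2044-05-04]
Result: 2044-05-04
Step: yearhop[n=-7]
Result: 2037-05-04
Step: dayname[]
Result: Monday
Step: asunit[v=2409; u_from=MB; u_to=B]
Result: 2409000000
Step: asunit[v=3229; u_from=ft; u_to=km]
Result: 1230249/1250000
Step: stepdays[n=384]
Result: 2038-05-23
Step: yearhop[n=0]
Result: 2038-05-23
Step: yearhop[n=5]
Result: 2043-05-23
Step: asunit[v=80; u_from=MiB; u_to=B]
Result: 83886080
Step: asunit[v=-2174; u_from=km; u_to=yd]
Result: -2717500000/1143


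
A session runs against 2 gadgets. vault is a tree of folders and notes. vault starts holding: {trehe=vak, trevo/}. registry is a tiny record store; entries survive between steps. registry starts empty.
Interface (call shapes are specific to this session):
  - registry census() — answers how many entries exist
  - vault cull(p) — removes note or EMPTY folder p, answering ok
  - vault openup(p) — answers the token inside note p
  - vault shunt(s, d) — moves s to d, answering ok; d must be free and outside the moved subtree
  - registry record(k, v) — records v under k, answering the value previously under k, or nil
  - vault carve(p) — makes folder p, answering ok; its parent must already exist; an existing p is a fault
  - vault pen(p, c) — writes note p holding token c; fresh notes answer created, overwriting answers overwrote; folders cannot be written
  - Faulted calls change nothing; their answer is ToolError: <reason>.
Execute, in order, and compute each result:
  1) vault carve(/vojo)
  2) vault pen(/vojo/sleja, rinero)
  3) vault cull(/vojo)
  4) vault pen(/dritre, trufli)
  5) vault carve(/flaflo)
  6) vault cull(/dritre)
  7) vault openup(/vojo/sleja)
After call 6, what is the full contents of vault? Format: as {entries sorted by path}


Do: vault carve[p→/vojo]
See: ok
Do: vault pen[p→/vojo/sleja; c→rinero]
See: created
Do: vault cull[p→/vojo]
See: ToolError: not empty
Do: vault pen[p→/dritre; c→trufli]
See: created
Do: vault carve[p→/flaflo]
See: ok
Do: vault cull[p→/dritre]
See: ok
Do: vault openup[p→/vojo/sleja]
See: rinero

Answer: {flaflo/, trehe=vak, trevo/, vojo/, vojo/sleja=rinero}


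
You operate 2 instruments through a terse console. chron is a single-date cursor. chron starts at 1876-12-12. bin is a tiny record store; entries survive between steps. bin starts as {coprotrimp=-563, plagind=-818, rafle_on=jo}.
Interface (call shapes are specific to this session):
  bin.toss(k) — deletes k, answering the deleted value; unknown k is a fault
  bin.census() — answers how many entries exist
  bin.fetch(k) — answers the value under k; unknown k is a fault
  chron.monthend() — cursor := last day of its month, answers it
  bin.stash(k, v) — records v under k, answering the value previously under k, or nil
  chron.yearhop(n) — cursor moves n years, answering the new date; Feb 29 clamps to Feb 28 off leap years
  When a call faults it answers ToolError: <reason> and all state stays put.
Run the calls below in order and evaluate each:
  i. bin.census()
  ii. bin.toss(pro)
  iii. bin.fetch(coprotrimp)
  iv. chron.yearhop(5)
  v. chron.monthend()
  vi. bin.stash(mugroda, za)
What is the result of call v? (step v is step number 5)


# 1. census() -> 3
# 2. toss(k=pro) -> ToolError: no such key pro
# 3. fetch(k=coprotrimp) -> -563
# 4. yearhop(n=5) -> 1881-12-12
# 5. monthend() -> 1881-12-31
# 6. stash(k=mugroda, v=za) -> nil

Answer: 1881-12-31


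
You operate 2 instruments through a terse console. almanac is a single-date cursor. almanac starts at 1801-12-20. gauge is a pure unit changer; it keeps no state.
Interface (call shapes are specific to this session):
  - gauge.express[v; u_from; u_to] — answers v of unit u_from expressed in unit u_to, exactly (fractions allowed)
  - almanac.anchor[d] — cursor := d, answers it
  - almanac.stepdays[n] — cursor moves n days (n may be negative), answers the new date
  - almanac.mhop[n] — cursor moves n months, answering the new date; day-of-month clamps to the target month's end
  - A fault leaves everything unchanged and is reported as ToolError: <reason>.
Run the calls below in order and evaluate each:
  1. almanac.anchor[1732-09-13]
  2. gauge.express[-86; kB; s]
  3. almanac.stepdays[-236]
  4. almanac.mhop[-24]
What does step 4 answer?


-> almanac.anchor(d→1732-09-13)
<- 1732-09-13
-> gauge.express(v→-86, u_from→kB, u_to→s)
<- ToolError: incompatible units
-> almanac.stepdays(n→-236)
<- 1732-01-21
-> almanac.mhop(n→-24)
<- 1730-01-21

Answer: 1730-01-21


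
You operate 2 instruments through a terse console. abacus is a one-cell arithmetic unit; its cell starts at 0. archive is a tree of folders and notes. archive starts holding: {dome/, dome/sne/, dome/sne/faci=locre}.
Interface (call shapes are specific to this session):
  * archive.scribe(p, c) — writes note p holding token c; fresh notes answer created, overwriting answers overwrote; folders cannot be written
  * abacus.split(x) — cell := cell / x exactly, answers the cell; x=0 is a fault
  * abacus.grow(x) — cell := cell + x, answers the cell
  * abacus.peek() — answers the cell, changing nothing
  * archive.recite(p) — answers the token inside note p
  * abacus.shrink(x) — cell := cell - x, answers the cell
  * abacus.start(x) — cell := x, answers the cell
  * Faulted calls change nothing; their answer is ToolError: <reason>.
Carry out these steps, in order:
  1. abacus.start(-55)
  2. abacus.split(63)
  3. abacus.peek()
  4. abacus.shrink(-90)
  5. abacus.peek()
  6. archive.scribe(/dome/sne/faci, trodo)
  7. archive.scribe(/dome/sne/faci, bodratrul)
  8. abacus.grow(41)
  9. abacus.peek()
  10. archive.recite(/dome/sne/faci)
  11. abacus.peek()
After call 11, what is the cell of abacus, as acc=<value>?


Answer: acc=8198/63

Derivation:
·→ abacus.start(x→-55)
·← -55
·→ abacus.split(x→63)
·← -55/63
·→ abacus.peek()
·← -55/63
·→ abacus.shrink(x→-90)
·← 5615/63
·→ abacus.peek()
·← 5615/63
·→ archive.scribe(p→/dome/sne/faci, c→trodo)
·← overwrote
·→ archive.scribe(p→/dome/sne/faci, c→bodratrul)
·← overwrote
·→ abacus.grow(x→41)
·← 8198/63
·→ abacus.peek()
·← 8198/63
·→ archive.recite(p→/dome/sne/faci)
·← bodratrul
·→ abacus.peek()
·← 8198/63


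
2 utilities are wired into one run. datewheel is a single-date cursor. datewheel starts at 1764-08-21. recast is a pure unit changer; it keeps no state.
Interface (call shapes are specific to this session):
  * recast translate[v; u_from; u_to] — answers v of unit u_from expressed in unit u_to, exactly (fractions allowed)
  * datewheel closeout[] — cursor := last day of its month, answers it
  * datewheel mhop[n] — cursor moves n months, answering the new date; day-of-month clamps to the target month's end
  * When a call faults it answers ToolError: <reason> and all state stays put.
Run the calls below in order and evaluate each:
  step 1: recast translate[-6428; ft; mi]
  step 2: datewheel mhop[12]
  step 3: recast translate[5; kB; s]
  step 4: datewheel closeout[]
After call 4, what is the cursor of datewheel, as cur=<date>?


Answer: cur=1765-08-31

Derivation:
>> recast translate(v=-6428, u_from=ft, u_to=mi)
<< -1607/1320
>> datewheel mhop(n=12)
<< 1765-08-21
>> recast translate(v=5, u_from=kB, u_to=s)
<< ToolError: incompatible units
>> datewheel closeout()
<< 1765-08-31


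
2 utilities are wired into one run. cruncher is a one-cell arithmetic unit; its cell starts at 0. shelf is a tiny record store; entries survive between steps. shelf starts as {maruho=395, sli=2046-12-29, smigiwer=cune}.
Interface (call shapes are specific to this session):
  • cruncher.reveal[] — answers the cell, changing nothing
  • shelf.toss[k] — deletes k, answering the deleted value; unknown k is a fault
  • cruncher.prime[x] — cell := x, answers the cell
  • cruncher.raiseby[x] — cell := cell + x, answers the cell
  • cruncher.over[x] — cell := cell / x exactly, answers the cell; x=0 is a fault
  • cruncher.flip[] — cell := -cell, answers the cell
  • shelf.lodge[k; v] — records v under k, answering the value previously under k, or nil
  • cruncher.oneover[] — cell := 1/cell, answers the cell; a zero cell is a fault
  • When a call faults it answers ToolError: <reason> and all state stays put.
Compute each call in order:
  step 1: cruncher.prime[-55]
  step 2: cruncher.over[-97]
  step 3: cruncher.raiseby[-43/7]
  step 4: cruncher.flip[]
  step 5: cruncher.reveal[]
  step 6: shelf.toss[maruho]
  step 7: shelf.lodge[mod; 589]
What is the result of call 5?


Answer: 3786/679

Derivation:
$ prime -55
= -55
$ over -97
= 55/97
$ raiseby -43/7
= -3786/679
$ flip
= 3786/679
$ reveal
= 3786/679
$ toss maruho
= 395
$ lodge mod 589
= nil


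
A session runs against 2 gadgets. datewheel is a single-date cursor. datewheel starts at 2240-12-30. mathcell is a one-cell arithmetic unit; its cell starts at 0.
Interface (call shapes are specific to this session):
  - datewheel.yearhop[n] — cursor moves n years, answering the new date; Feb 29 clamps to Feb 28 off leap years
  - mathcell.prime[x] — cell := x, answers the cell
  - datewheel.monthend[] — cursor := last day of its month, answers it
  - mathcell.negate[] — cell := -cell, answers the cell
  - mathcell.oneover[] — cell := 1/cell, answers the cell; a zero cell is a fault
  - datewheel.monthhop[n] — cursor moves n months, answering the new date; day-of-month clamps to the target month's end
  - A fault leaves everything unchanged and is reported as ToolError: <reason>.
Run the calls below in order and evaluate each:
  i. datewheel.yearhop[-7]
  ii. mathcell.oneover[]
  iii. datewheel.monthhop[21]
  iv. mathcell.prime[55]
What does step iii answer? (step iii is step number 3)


~$ datewheel.yearhop n: -7
:: 2233-12-30
~$ mathcell.oneover
:: ToolError: reciprocal of zero
~$ datewheel.monthhop n: 21
:: 2235-09-30
~$ mathcell.prime x: 55
:: 55

Answer: 2235-09-30


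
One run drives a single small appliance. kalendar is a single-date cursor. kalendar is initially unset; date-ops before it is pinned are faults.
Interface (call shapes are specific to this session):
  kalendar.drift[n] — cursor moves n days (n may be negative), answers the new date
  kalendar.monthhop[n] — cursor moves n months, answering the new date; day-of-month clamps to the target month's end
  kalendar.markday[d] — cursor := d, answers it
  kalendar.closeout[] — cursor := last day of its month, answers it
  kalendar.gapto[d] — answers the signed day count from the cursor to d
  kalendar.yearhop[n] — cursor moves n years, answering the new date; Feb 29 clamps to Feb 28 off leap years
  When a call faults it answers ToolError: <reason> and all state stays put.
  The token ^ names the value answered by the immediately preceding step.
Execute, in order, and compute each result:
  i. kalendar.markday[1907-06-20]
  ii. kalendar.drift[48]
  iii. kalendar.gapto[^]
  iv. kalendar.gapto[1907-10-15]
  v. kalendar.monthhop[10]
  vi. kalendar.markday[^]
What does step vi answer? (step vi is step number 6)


Answer: 1908-06-07

Derivation:
I try kalendar.markday on d: 1907-06-20, — result: 1907-06-20.
I try kalendar.drift on n: 48: 1907-08-07.
I run kalendar.gapto on d: ^, — result: 0.
I use kalendar.gapto on d: 1907-10-15: 69.
Next I call kalendar.monthhop on n: 10, which returns 1908-06-07.
Next I call kalendar.markday on d: ^, and get 1908-06-07.


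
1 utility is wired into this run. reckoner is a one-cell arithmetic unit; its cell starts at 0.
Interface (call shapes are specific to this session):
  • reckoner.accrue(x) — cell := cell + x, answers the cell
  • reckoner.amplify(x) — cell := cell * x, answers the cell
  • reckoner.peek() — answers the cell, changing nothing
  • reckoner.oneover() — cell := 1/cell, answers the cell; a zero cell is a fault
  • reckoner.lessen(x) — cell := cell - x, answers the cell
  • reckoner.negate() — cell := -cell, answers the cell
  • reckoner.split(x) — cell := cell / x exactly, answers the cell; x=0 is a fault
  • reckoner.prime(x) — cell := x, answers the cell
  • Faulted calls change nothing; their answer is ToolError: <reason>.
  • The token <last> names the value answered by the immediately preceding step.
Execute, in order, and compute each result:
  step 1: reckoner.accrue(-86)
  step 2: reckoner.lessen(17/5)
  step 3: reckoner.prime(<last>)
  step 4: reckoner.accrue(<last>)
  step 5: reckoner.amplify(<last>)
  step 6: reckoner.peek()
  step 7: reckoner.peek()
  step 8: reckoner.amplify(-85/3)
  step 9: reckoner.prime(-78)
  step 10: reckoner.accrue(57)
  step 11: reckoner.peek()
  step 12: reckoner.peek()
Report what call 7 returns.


Answer: 799236/25

Derivation:
! 1. reckoner.accrue(x='-86') : -86
! 2. reckoner.lessen(x='17/5') : -447/5
! 3. reckoner.prime(x='<last>') : -447/5
! 4. reckoner.accrue(x='<last>') : -894/5
! 5. reckoner.amplify(x='<last>') : 799236/25
! 6. reckoner.peek() : 799236/25
! 7. reckoner.peek() : 799236/25
! 8. reckoner.amplify(x='-85/3') : -4529004/5
! 9. reckoner.prime(x='-78') : -78
! 10. reckoner.accrue(x='57') : -21
! 11. reckoner.peek() : -21
! 12. reckoner.peek() : -21


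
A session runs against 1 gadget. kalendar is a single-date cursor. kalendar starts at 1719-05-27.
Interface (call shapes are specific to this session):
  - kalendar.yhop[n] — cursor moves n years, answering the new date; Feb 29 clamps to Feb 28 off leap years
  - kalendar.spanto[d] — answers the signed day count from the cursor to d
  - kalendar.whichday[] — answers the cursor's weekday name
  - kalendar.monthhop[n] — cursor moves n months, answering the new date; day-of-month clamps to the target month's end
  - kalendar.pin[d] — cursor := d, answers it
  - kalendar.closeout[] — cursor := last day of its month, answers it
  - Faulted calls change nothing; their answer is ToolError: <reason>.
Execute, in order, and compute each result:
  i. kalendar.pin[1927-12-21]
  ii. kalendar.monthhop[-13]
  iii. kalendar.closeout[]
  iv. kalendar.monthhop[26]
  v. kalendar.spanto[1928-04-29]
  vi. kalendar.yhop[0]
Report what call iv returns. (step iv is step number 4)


Answer: 1929-01-30

Derivation:
Next I call pin passing d: 1927-12-21, and see 1927-12-21.
I try monthhop passing n: -13, — result: 1926-11-21.
I use closeout, → 1926-11-30.
I try monthhop passing n: 26: 1929-01-30.
I invoke spanto passing d: 1928-04-29, → -276.
Using yhop passing n: 0, giving 1929-01-30.


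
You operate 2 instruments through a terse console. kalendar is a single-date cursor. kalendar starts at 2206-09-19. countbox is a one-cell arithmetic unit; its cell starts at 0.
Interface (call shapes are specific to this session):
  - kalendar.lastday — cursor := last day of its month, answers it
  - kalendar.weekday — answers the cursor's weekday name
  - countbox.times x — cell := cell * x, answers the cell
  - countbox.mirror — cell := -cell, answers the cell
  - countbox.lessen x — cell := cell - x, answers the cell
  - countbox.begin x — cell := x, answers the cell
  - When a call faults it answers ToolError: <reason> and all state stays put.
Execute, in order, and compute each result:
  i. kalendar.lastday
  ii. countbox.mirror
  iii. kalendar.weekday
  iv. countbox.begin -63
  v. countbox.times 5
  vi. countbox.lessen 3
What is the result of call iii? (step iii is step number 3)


Answer: Tuesday

Derivation:
// kalendar.lastday() -> 2206-09-30
// countbox.mirror() -> 0
// kalendar.weekday() -> Tuesday
// countbox.begin(x→-63) -> -63
// countbox.times(x→5) -> -315
// countbox.lessen(x→3) -> -318
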